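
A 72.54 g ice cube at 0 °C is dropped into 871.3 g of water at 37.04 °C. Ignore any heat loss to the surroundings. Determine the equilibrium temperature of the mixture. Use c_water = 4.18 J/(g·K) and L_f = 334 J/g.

Setting the total heat transfer to zero:
melt ice: 72.54×334 = 24228; meltwater 0→T: 72.54×4.18×T = 303.22 T; water cools: 871.3×4.18×(T − 37.04) = 3642(T − 37.04)
3945.3 T = 134901 − 24228 = 110673
T ≈ 28.05 °C — above 0 °C, consistent with complete melting.

T_f ≈ 28.1 °C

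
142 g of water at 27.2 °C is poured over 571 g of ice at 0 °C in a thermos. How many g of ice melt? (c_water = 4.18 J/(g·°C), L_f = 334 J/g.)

m_melted ≈ 48.3 g

Cooling the water to 0 °C releases 142·4.18·27.2 = 16145 J.
To melt every bit of ice: 571·334 = 190714 J.
16145 J < 190714 J, so only part of the ice melts and the system sits at 0 °C.
m_melt = 16145 / L_f = 48.34 g.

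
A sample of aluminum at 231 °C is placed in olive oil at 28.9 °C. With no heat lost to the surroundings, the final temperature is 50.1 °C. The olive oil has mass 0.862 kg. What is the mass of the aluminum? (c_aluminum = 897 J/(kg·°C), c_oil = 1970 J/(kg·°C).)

m ≈ 0.222 kg

Energy conservation, ΣQ = 0:
m×897×(50.1 − 231) + 0.862×1970×(50.1 − 28.9) = 0
-162267 m = -36001
m = -36001/-162267 ≈ 0.2219 kg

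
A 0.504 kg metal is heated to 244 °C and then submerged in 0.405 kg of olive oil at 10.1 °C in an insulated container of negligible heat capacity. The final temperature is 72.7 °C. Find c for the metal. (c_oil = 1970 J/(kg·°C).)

c ≈ 579 J/(kg·°C)

Setting the total heat transfer to zero:
0.504·c·(72.7 − 244) + 0.405·1970·(72.7 − 10.1) = 0
-86.34 c = -49945
c = -49945/-86.34 ≈ 578.5 J/(kg·°C)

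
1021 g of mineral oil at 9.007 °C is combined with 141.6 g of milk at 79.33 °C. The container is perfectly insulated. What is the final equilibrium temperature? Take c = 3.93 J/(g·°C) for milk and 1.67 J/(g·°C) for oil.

|Q_milk| = |Q_oil|:
141.6×3.93×(79.33 − T) = 1021×1.67×(T − 9.007)
556.49(79.33 − T) = 1705.1(T − 9.007)
2261.6 T = 59504  ⇒  T ≈ 26.31 °C

T_f ≈ 26.3 °C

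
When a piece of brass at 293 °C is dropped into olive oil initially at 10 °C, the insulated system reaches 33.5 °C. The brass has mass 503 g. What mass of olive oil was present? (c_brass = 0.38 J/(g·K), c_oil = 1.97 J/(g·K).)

Energy conservation, ΣQ = 0:
503·0.38·(33.5 − 293) + m·1.97·(33.5 − 10) = 0
46.3 m = 49601
m = 49601/46.3 ≈ 1071 g

m ≈ 1070 g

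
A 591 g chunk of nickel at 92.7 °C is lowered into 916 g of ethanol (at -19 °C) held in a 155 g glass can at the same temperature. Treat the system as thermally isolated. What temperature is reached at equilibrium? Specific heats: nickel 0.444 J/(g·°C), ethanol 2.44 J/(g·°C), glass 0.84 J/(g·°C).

Energy conservation, ΣQ = 0:
591×0.444×(T − 92.7) + 916×2.44×(T − (-19)) + 155×0.84×(T − (-19)) = 0
262.4(T − 92.7) + 2235(T − (-19)) + 130.2(T − (-19)) = 0
(262.4 + 2235 + 130.2) T = 262.4×92.7 + 2235×(-19) + 130.2×(-19)
T ≈ -7.85 °C

T_f ≈ -7.8 °C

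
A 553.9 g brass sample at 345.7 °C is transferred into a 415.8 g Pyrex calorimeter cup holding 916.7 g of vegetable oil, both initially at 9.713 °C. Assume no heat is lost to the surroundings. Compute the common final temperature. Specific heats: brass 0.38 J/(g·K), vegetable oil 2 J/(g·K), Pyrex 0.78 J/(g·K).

Heat gained plus heat lost sum to zero:
553.9·0.38·(T − 345.7) + 916.7·2·(T − 9.713) + 415.8·0.78·(T − 9.713) = 0
210.48(T − 345.7) + 1833.4(T − 9.713) + 324.32(T − 9.713) = 0
2368.2 T = 93722
T ≈ 39.57 °C

T_f ≈ 39.6 °C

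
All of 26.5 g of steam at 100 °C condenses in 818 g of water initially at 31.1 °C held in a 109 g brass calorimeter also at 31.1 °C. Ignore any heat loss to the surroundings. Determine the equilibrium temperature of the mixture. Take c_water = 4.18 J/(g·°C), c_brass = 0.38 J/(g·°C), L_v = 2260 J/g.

T_f ≈ 50.0 °C

Conservation of energy gives ΣQ = 0:
condense steam: −26.5×2260 = −59890
  condensed water 100 °C→T: 110.77(T − 100)
  water warms: 818×4.18×(T − 31.1) = 3419.2(T − 31.1)
  cup: 41.42(T − 31.1)
3571.4 T = 59890 + 11077 + 107627 = 178594
T ≈ 50.01 °C — below 100 °C, confirming all the steam condensed.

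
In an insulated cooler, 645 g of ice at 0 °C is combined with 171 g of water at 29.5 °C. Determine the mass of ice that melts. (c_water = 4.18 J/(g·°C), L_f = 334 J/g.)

Heat available from the water dropping to 0 °C: 171×4.18×29.5 = 21086 J.
Melting all 645 g of ice would need 645×334 = 215430 J.
Since 21086 < 215430 J, not all the ice melts; equilibrium is at 0 °C.
Mass melted = 21086/334 ≈ 63.13 g.

m_melted ≈ 63.1 g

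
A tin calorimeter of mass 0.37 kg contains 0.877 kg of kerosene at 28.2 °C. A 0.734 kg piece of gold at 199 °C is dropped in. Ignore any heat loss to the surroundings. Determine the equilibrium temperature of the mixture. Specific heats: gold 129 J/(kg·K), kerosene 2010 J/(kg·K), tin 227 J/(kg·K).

Energy conservation, ΣQ = 0:
0.734·129·(T − 199) + 0.877·2010·(T − 28.2) + 0.37·227·(T − 28.2) = 0
94.69(T − 199) + 1762.8(T − 28.2) + 83.99(T − 28.2) = 0
(94.69 + 1762.8 + 83.99) T = 94.69·199 + 1762.8·28.2 + 83.99·28.2
T = 70921 / 1941.4 = 36.5 °C

T_f ≈ 36.5 °C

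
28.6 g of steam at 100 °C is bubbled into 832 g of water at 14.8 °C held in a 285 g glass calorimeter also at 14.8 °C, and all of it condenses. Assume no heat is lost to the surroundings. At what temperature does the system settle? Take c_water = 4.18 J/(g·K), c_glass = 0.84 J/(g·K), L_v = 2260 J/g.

Conservation of energy gives ΣQ = 0:
latent heat released on condensation: 28.6×2260 = 64636; condensed water 100 °C→T: 119.55(T − 100); original water: 3477.8(T − 14.8); glass cup: 285×0.84×(T − 14.8) = 239.4(T − 14.8)
3836.7 T = 64636 + 11955 + 55014 = 131605
T ≈ 34.30 °C — below 100 °C, confirming all the steam condensed.

T_f ≈ 34.3 °C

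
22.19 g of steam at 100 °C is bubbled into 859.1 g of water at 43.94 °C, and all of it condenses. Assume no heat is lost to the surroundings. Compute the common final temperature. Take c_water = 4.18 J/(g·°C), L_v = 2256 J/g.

Energy conservation, ΣQ = 0:
steam→water at 100 °C releases m L_v = 22.19×2256 = 50061
  condensed water 100 °C→T: 92.75(T − 100)
  water warms: 859.1×4.18×(T − 43.94) = 3591(T − 43.94)
3683.8 T = 50061 + 9275.4 + 157790 = 217126
T ≈ 58.94 °C, under the boiling point, so the assumption holds.

T_f ≈ 58.9 °C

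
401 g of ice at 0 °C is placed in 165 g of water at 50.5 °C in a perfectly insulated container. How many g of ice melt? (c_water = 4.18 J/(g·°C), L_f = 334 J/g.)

m_melted ≈ 104 g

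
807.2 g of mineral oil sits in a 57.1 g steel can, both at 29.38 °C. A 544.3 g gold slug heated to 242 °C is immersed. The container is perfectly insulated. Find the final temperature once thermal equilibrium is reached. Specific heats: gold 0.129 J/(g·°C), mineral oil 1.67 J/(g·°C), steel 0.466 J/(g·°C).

T_f ≈ 39.7 °C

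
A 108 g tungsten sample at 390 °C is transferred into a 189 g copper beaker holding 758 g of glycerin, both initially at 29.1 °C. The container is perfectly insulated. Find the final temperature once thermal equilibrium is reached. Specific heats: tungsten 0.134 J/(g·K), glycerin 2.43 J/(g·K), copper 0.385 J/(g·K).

T_f = Σ m_i c_i T_i / Σ m_i c_i:
T_f = (14.47·390 + 1841.9·29.1 + 72.77·29.1) / (14.47 + 1841.9 + 72.77)
    = 61362 / 1929.2 ≈ 31.81 °C

T_f ≈ 31.8 °C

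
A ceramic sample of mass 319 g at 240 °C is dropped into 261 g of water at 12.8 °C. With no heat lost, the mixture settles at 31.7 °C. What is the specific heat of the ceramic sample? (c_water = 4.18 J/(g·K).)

c ≈ 0.31 J/(g·K)

Heat lost by the ceramic sample = heat gained by the water:
319×c×(240 − 31.7) = 261×4.18×(31.7 − 12.8)
66448 c = 20620  ⇒  c ≈ 0.3103 J/(g·K)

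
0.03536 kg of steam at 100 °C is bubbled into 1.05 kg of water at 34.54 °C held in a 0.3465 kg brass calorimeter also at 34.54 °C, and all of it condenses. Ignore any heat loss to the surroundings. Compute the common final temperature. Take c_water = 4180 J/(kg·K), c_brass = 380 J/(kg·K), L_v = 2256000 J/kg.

T_f ≈ 53.7 °C

Taking heat into each body as positive, Σ m c ΔT = 0:
steam→water at 100 °C releases m L_v = 0.03536×2256000 = 79772; condensate cools 100→T: 0.03536×4180×(T − 100) = 147.8(T − 100); water warms: 1.05×4180×(T − 34.54) = 4389(T − 34.54); cup: 131.67(T − 34.54)
4668.5 T = 79772 + 14780 + 156144 = 250697
T ≈ 53.70 °C, under the boiling point, so the assumption holds.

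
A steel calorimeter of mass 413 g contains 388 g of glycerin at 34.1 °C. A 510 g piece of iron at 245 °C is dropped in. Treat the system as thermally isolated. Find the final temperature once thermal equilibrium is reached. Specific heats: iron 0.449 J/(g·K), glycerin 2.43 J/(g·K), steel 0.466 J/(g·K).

Taking heat into each body as positive, Σ m c ΔT = 0:
510×0.449×(T − 245) + 388×2.43×(T − 34.1) + 413×0.466×(T − 34.1) = 0
228.99(T − 245) + 942.84(T − 34.1) + 192.46(T − 34.1) = 0
1364.3 T = 94816
T ≈ 69.50 °C

T_f ≈ 69.5 °C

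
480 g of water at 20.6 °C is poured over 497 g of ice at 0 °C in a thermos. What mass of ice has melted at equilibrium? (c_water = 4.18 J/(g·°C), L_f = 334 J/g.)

m_melted ≈ 124 g

Heat available from the water dropping to 0 °C: 480·4.18·20.6 = 41332 J.
To melt every bit of ice: 497·334 = 165998 J.
That's not enough to melt it all — equilibrium is at 0 °C with ice remaining.
m_melt = 41332 / L_f = 123.7 g.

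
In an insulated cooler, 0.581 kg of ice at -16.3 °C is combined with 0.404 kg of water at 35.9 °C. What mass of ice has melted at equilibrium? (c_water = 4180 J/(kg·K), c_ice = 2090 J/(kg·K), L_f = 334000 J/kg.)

m_melted ≈ 0.122 kg

Cooling the water to 0 °C releases 0.404×4180×35.9 = 60625 J.
Warming the ice to 0 °C takes 0.581×2090×16.3 = 19793 J, leaving 40832 J for melting.
Melting all 0.581 kg of ice would need 0.581×334000 = 194054 J.
Since 40832 < 194054 J, not all the ice melts; equilibrium is at 0 °C.
m_melted×334000 = 40832  ⇒  m_melted ≈ 0.1223 kg.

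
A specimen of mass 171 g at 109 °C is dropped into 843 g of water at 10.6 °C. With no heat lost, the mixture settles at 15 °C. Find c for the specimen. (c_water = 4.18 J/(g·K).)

c ≈ 0.965 J/(g·K)

Conservation of energy gives ΣQ = 0:
171×c×(15 − 109) + 843×4.18×(15 − 10.6) = 0
-16074 c = -15504
c = -15504/-16074 ≈ 0.9646 J/(g·K)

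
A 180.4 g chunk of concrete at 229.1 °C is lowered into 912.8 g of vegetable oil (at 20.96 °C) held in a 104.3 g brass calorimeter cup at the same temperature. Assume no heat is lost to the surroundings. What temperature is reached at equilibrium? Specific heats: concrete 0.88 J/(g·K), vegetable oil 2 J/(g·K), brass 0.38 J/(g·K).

T_f ≈ 37.3 °C

Net heat exchanged in the isolated system is zero:
180.4·0.88·(T − 229.1) + 912.8·2·(T − 20.96) + 104.3·0.38·(T − 20.96) = 0
158.75(T − 229.1) + 1825.6(T − 20.96) + 39.63(T − 20.96) = 0
2024 T = 75465
T ≈ 37.29 °C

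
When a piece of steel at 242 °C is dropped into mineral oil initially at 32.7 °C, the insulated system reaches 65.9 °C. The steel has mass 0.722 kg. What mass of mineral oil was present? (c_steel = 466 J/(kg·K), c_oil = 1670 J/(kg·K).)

m ≈ 1.07 kg

Heat lost by the steel = heat gained by the oil:
0.722·466·(242 − 65.9) = m·1670·(65.9 − 32.7)
55444 m = 59249  ⇒  m ≈ 1.069 kg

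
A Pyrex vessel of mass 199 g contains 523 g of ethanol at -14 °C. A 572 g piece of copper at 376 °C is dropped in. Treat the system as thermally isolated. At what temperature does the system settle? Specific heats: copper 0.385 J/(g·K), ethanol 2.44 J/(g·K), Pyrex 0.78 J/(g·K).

T_f ≈ 38.0 °C

Conservation of energy gives ΣQ = 0:
572·0.385·(T − 376) + 523·2.44·(T − (-14)) + 199·0.78·(T − (-14)) = 0
220.22(T − 376) + 1276.1(T − (-14)) + 155.22(T − (-14)) = 0
(220.22 + 1276.1 + 155.22) T = 220.22·376 + 1276.1·(-14) + 155.22·(-14)
T = 62764/1651.6 ≈ 38.00 °C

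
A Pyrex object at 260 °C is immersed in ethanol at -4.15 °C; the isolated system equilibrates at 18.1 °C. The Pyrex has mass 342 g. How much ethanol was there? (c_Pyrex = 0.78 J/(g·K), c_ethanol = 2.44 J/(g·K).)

Heat lost by the Pyrex = heat gained by the ethanol:
342·0.78·(260 − 18.1) = m·2.44·(18.1 − (-4.15))
54.29 m = 64529  ⇒  m ≈ 1189 g

m ≈ 1190 g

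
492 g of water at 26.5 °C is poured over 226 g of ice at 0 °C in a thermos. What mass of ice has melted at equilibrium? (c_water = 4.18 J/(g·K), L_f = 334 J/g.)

Heat available from the water dropping to 0 °C: 492·4.18·26.5 = 54499 J.
Melting all 226 g of ice would need 226·334 = 75484 J.
54499 J < 75484 J, so only part of the ice melts and the system sits at 0 °C.
m_melt = 54499 / L_f = 163.2 g.

m_melted ≈ 163 g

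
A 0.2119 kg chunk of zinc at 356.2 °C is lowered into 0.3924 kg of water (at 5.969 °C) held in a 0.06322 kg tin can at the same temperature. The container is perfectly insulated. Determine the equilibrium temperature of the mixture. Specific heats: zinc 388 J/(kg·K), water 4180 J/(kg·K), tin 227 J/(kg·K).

T_f ≈ 22.5 °C

Taking heat into each body as positive, Σ m c ΔT = 0:
0.2119·388·(T − 356.2) + 0.3924·4180·(T − 5.969) + 0.06322·227·(T − 5.969) = 0
82.22(T − 356.2) + 1640.2(T − 5.969) + 14.35(T − 5.969) = 0
1736.8 T = 39162
T = 39162/1736.8 ≈ 22.55 °C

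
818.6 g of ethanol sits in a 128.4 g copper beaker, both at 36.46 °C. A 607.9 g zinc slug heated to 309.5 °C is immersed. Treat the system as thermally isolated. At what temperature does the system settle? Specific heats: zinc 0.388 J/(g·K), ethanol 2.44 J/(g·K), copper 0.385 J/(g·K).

T_f ≈ 64.7 °C

Taking heat into each body as positive, Σ m c ΔT = 0:
607.9·0.388·(T − 309.5) + 818.6·2.44·(T − 36.46) + 128.4·0.385·(T − 36.46) = 0
235.87(T − 309.5) + 1997.4(T − 36.46) + 49.43(T − 36.46) = 0
2282.7 T = 147627
T ≈ 64.67 °C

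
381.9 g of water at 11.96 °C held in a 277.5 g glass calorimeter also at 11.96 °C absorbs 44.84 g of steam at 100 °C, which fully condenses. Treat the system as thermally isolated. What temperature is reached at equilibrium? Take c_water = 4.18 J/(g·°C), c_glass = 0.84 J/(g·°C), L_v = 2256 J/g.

T_f ≈ 70.3 °C

Energy balance with sensible and latent terms:
condense steam: −44.84×2256 = −101159; condensed water 100 °C→T: 187.43(T − 100); original water: 1596.3(T − 11.96); glass cup: 277.5×0.84×(T − 11.96) = 233.1(T − 11.96)
2016.9 T = 101159 + 18743 + 21880 = 141782
T ≈ 70.30 °C — below 100 °C, confirming all the steam condensed.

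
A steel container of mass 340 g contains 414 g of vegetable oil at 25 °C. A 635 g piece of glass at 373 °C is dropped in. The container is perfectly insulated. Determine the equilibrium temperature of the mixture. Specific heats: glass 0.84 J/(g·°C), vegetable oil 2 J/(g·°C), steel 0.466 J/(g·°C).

T_f ≈ 147.1 °C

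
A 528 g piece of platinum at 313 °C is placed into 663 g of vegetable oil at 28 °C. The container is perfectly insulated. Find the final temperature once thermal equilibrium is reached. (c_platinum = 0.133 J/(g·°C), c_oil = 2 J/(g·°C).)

T_f ≈ 42.3 °C

T_f = Σ m_i c_i T_i / Σ m_i c_i:
T_f = (70.22·313 + 1326·28) / (70.22 + 1326)
    = 59108 / 1396.2 ≈ 42.33 °C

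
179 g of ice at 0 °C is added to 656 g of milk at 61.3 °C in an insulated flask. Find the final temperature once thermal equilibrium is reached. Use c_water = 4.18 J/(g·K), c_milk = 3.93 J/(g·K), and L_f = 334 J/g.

T_f ≈ 29.5 °C

Energy balance with sensible and latent terms:
latent heat to melt: 179·334 = 59786; warm the meltwater: 748.22 T; milk: 2578.1(T − 61.3)
3326.3 T = 158036 − 59786 = 98250
T ≈ 29.54 °C — above 0 °C, consistent with complete melting.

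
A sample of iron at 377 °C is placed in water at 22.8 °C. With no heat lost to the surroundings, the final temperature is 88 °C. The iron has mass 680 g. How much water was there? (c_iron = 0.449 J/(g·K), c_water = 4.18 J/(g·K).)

|Q_iron| = |Q_water|:
680·0.449·(377 − 88) = m·4.18·(88 − 22.8)
272.54 m = 88237  ⇒  m ≈ 323.8 g

m ≈ 324 g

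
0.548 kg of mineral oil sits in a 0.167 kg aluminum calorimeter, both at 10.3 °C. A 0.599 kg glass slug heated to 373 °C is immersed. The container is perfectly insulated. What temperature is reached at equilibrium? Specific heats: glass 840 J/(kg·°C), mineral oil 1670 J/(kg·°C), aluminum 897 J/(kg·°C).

T_f is the heat-capacity-weighted average of the initial temperatures:
T_f = (503.16·373 + 915.16·10.3 + 149.8·10.3) / (503.16 + 915.16 + 149.8)
    = 198648 / 1568.1 ≈ 126.68 °C

T_f ≈ 126.7 °C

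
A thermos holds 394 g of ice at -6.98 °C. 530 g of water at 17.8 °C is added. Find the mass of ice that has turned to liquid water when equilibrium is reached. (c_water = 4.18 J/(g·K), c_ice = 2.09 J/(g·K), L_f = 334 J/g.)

m_melted ≈ 101 g

Cooling the water to 0 °C releases 530×4.18×17.8 = 39434 J.
Warming the ice to 0 °C takes 394×2.09×6.98 = 5747.8 J, leaving 33686 J for melting.
Melting all 394 g of ice would need 394×334 = 131596 J.
That's not enough to melt it all — equilibrium is at 0 °C with ice remaining.
m_melt = 33686 / L_f = 100.9 g.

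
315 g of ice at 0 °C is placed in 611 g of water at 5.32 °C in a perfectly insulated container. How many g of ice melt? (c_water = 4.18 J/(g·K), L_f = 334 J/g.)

Heat available from the water dropping to 0 °C: 611×4.18×5.32 = 13587 J.
To melt every bit of ice: 315×334 = 105210 J.
Since 13587 < 105210 J, not all the ice melts; equilibrium is at 0 °C.
m_melted×334 = 13587  ⇒  m_melted ≈ 40.68 g.

m_melted ≈ 40.7 g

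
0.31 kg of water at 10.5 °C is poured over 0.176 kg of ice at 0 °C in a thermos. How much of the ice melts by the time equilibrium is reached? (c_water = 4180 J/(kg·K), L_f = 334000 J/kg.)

Cooling the water to 0 °C releases 0.31×4180×10.5 = 13606 J.
Melting all 0.176 kg of ice would need 0.176×334000 = 58784 J.
That's not enough to melt it all — equilibrium is at 0 °C with ice remaining.
m_melt = 13606 / L_f = 0.04074 kg.

m_melted ≈ 0.0407 kg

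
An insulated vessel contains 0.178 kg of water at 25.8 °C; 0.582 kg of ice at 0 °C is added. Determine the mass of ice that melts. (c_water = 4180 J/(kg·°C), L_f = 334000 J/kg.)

Heat available from the water dropping to 0 °C: 0.178·4180·25.8 = 19196 J.
Fully melting the ice requires m_ice L_f = 0.582·334000 = 194388 J.
19196 J < 194388 J, so only part of the ice melts and the system sits at 0 °C.
m_melted·334000 = 19196  ⇒  m_melted ≈ 0.05747 kg.

m_melted ≈ 0.0575 kg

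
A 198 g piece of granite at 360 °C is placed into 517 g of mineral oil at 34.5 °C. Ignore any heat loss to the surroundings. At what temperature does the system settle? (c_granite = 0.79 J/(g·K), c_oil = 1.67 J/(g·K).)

T_f ≈ 84.4 °C

Heat lost by the granite equals heat gained by the oil:
198×0.79×(360 − T) = 517×1.67×(T − 34.5)
156.42(360 − T) = 863.39(T − 34.5)
1019.8 T = 86098  ⇒  T ≈ 84.43 °C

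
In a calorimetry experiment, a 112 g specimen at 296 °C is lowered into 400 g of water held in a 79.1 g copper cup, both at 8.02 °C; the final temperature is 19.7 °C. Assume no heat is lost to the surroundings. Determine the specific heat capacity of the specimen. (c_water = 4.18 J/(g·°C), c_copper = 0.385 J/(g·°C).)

c ≈ 0.643 J/(g·°C)

Let T be the final temperature. ΣQ_i = 0:
112·c·(19.7 − 296) + 400·4.18·(19.7 − 8.02) + 79.1·0.385·(19.7 − 8.02) = 0
-30946 c = -19885
c = -19885/-30946 ≈ 0.6426 J/(g·°C)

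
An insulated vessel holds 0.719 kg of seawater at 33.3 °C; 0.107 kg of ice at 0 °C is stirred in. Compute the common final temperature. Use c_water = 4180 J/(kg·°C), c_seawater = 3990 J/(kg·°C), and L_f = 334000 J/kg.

Conservation of energy gives ΣQ = 0:
fusion: m_ice L_f = 0.107×334000 = 35738
  warm the meltwater: 447.26 T
  seawater: 2868.8(T − 33.3)
3316.1 T = 95531 − 35738 = 59793
T ≈ 18.03 °C (positive, so assuming full melt was valid).

T_f ≈ 18.0 °C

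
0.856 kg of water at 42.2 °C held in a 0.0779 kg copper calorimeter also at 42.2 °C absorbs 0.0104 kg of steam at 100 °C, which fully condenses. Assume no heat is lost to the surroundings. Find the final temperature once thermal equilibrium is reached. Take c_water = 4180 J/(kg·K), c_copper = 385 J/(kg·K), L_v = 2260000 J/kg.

Energy conservation, ΣQ = 0:
latent heat released on condensation: 0.0104·2260000 = 23504; condensed water 100 °C→T: 43.47(T − 100); water warms: 0.856·4180·(T − 42.2) = 3578.1(T − 42.2); cup: 29.99(T − 42.2)
3651.5 T = 23504 + 4347.2 + 152261 = 180112
T ≈ 49.32 °C (< 100 °C, so full condensation is consistent).

T_f ≈ 49.3 °C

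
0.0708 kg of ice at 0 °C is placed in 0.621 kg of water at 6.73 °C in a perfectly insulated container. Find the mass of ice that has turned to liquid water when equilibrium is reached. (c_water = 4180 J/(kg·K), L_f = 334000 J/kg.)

Heat available from the water dropping to 0 °C: 0.621×4180×6.73 = 17470 J.
Melting all 0.0708 kg of ice would need 0.0708×334000 = 23647 J.
17470 J < 23647 J, so only part of the ice melts and the system sits at 0 °C.
m_melt = 17470 / L_f = 0.0523 kg.

m_melted ≈ 0.0523 kg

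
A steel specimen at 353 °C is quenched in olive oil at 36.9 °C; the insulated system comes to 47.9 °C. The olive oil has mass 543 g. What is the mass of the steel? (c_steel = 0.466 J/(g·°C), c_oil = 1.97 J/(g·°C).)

m ≈ 82.8 g

Let T be the final temperature. ΣQ_i = 0:
m×0.466×(47.9 − 353) + 543×1.97×(47.9 − 36.9) = 0
-142.18 m = -11767
m = -11767/-142.18 ≈ 82.76 g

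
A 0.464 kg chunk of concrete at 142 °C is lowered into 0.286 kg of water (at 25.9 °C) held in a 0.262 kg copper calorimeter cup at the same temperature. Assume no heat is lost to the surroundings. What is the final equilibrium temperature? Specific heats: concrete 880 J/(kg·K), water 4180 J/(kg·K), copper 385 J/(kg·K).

T_f ≈ 53.7 °C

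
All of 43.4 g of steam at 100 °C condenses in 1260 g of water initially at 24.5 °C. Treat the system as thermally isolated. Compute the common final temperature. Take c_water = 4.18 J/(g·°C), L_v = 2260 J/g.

T_f ≈ 45.0 °C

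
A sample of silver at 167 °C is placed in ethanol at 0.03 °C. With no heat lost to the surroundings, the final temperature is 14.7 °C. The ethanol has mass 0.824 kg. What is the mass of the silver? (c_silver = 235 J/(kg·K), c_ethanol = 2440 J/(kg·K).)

Energy conservation, ΣQ = 0:
m·235·(14.7 − 167) + 0.824·2440·(14.7 − 0.03) = 0
-35790 m = -29495
m = -29495/-35790 ≈ 0.8241 kg

m ≈ 0.824 kg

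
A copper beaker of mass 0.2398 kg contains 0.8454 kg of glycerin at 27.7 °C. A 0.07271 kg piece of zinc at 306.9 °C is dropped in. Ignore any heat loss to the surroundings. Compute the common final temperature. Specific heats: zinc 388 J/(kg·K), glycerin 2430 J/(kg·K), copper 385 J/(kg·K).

Net heat exchanged in the isolated system is zero:
0.07271·388·(T − 306.9) + 0.8454·2430·(T − 27.7) + 0.2398·385·(T − 27.7) = 0
28.21(T − 306.9) + 2054.3(T − 27.7) + 92.32(T − 27.7) = 0
2174.9 T = 68120
T = 68120/2174.9 ≈ 31.32 °C

T_f ≈ 31.3 °C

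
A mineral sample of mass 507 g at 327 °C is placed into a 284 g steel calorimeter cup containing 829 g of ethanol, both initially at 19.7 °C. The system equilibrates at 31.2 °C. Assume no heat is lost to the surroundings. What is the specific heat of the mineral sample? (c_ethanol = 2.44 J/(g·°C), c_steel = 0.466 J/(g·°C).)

Energy conservation, ΣQ = 0:
507·c·(31.2 − 327) + 829·2.44·(31.2 − 19.7) + 284·0.466·(31.2 − 19.7) = 0
-149971 c = -24784
c = -24784/-149971 ≈ 0.1653 J/(g·°C)

c ≈ 0.165 J/(g·°C)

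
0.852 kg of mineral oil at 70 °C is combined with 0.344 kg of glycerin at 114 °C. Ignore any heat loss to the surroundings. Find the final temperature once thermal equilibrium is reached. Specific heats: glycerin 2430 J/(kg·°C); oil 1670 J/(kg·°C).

T_f ≈ 86.3 °C

T_f = Σ m_i c_i T_i / Σ m_i c_i:
T_f = (835.92×114 + 1422.8×70) / (835.92 + 1422.8)
    = 194894 / 2258.8 ≈ 86.28 °C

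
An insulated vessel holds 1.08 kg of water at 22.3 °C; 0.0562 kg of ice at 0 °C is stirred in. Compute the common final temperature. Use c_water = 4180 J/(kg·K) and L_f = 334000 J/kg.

T_f ≈ 17.2 °C

Energy conservation, ΣQ = 0:
melt ice: 0.0562×334000 = 18771; warm the meltwater: 234.92 T; water cools: 1.08×4180×(T − 22.3) = 4514.4(T − 22.3)
4749.3 T = 100671 − 18771 = 81900
T ≈ 17.24 °C (positive, so assuming full melt was valid).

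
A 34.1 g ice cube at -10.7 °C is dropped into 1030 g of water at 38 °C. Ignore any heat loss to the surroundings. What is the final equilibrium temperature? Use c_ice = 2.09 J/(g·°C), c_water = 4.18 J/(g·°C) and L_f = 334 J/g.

Energy conservation, ΣQ = 0:
ice -10.7→0 °C: 34.1×2.09×10.7 = 762.58; fusion: m_ice L_f = 34.1×334 = 11389; warm the meltwater: 142.54 T; water: 4305.4(T − 38)
4447.9 T = 163605 − 12152 = 151453
T ≈ 34.05 °C. Since T > 0 °C, the all-ice-melts assumption holds.

T_f ≈ 34.1 °C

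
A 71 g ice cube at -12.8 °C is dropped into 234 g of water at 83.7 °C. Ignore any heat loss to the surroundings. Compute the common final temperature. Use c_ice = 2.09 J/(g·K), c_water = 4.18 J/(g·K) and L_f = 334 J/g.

Heat gained plus heat lost sum to zero:
warm ice to 0 °C: 71×2.09×(0 − (-12.8)) = 1899.4; melt ice: 71×334 = 23714; meltwater 0→T: 71×4.18×T = 296.78 T; water cools: 234×4.18×(T − 83.7) = 978.12(T − 83.7)
1274.9 T = 81869 − 25613 = 56255
T ≈ 44.13 °C — above 0 °C, consistent with complete melting.

T_f ≈ 44.1 °C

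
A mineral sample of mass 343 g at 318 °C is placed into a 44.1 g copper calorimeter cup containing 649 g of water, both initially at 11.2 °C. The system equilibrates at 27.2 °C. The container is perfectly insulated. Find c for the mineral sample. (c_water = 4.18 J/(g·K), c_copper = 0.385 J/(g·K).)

c ≈ 0.438 J/(g·K)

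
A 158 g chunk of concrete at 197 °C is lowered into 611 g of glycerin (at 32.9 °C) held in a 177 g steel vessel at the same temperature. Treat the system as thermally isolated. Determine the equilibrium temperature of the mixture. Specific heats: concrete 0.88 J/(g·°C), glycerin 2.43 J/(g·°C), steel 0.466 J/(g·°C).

Energy conservation, ΣQ = 0:
158*0.88*(T − 197) + 611*2.43*(T − 32.9) + 177*0.466*(T − 32.9) = 0
1706.3 T = 78952
T ≈ 46.27 °C

T_f ≈ 46.3 °C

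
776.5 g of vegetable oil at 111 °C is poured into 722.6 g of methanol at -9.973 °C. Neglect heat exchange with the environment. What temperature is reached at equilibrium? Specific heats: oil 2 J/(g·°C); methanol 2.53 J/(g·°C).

T_f ≈ 45.6 °C

Set heat shed by the hot body equal to heat absorbed by the cold body:
776.5×2×(111 − T) = 722.6×2.53×(T − (-9.973))
1553(111 − T) = 1828.2(T − (-9.973))
3381.2 T = 154151  ⇒  T ≈ 45.59 °C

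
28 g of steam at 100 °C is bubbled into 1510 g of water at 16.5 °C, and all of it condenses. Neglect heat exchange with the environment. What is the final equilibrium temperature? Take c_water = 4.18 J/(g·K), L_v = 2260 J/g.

T_f ≈ 27.9 °C

Sum of m c ΔT and latent-heat terms is zero:
condense steam: −28×2260 = −63280; condensate cools 100→T: 28×4.18×(T − 100) = 117.04(T − 100); original water: 6311.8(T − 16.5)
6428.8 T = 63280 + 11704 + 104145 = 179129
T ≈ 27.86 °C, under the boiling point, so the assumption holds.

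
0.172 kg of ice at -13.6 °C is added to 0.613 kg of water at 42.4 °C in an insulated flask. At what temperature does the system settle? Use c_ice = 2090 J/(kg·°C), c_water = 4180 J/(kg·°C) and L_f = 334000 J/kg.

Conservation of energy gives ΣQ = 0:
warm ice to 0 °C: 0.172×2090×(0 − (-13.6)) = 4888.9
  melt ice: 0.172×334000 = 57448
  warm the meltwater: 718.96 T
  water: 2562.3(T − 42.4)
3281.3 T = 108643 − 62337 = 46306
T ≈ 14.11 °C. Since T > 0 °C, the all-ice-melts assumption holds.

T_f ≈ 14.1 °C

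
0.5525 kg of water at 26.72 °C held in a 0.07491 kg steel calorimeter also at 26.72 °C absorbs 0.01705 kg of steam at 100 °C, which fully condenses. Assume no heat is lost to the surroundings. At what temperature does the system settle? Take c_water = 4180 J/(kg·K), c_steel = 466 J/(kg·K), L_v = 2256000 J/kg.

Energy balance with sensible and latent terms:
condense steam: −0.01705×2256000 = −38465; condensate cools 100→T: 0.01705×4180×(T − 100) = 71.27(T − 100); original water: 2309.4(T − 26.72); steel cup: 0.07491×466×(T − 26.72) = 34.91(T − 26.72)
2415.6 T = 38465 + 7126.9 + 62641 = 108233
T ≈ 44.81 °C, under the boiling point, so the assumption holds.

T_f ≈ 44.8 °C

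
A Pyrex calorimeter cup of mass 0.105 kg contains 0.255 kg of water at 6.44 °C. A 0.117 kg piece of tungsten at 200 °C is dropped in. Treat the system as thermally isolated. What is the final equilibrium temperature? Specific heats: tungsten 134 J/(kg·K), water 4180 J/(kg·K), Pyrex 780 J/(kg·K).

T_f ≈ 9.0 °C

Heat gained plus heat lost sum to zero:
0.117×134×(T − 200) + 0.255×4180×(T − 6.44) + 0.105×780×(T − 6.44) = 0
(15.68 + 1065.9 + 81.9) T = 15.68×200 + 1065.9×6.44 + 81.9×6.44
T = 10527/1163.5 ≈ 9.05 °C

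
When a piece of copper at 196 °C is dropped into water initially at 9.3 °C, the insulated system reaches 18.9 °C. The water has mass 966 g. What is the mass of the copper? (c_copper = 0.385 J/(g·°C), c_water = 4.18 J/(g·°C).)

m ≈ 569 g

Setting the total heat transfer to zero:
m·0.385·(18.9 − 196) + 966·4.18·(18.9 − 9.3) = 0
-68.18 m = -38764
m = -38764/-68.18 ≈ 568.5 g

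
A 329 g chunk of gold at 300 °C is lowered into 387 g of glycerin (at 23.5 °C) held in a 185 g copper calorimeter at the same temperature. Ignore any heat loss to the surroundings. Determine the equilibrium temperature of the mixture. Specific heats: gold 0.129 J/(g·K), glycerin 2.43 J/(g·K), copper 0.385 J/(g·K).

T_f ≈ 34.6 °C

Taking heat into each body as positive, Σ m c ΔT = 0:
329×0.129×(T − 300) + 387×2.43×(T − 23.5) + 185×0.385×(T − 23.5) = 0
1054.1 T = 36506
T ≈ 34.63 °C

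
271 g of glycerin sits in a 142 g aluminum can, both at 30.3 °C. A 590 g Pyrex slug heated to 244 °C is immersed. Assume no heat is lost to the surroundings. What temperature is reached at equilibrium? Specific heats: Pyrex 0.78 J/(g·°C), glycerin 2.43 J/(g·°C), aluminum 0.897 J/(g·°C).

Conservation of energy gives ΣQ = 0:
590*0.78*(T − 244) + 271*2.43*(T − 30.3) + 142*0.897*(T − 30.3) = 0
460.2(T − 244) + 658.53(T − 30.3) + 127.37(T − 30.3) = 0
1246.1 T = 136102
T = 136102/1246.1 ≈ 109.22 °C

T_f ≈ 109.2 °C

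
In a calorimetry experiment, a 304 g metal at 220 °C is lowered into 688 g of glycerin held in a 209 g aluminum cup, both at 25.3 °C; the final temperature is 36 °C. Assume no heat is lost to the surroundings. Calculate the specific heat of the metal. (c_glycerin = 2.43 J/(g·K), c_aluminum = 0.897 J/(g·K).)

Net heat exchanged in the isolated system is zero:
304·c·(36 − 220) + 688·2.43·(36 − 25.3) + 209·0.897·(36 − 25.3) = 0
-55936 c = -19895
c = -19895/-55936 ≈ 0.3557 J/(g·K)

c ≈ 0.356 J/(g·K)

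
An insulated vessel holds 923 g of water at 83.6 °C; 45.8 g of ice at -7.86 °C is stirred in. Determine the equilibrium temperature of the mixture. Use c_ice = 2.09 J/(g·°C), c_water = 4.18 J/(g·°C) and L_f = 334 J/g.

T_f ≈ 75.7 °C

Taking heat into each body as positive, Σ m c ΔT = 0:
warm ice to 0 °C: 45.8·2.09·(0 − (-7.86)) = 752.37
  melt ice: 45.8·334 = 15297
  meltwater 0→T: 45.8·4.18·T = 191.44 T
  water cools: 923·4.18·(T − 83.6) = 3858.1(T − 83.6)
4049.6 T = 322541 − 16050 = 306491
T ≈ 75.68 °C (positive, so assuming full melt was valid).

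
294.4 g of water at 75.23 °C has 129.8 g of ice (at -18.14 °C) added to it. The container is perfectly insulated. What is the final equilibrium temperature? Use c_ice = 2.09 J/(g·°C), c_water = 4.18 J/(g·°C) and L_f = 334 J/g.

T_f ≈ 25.0 °C

Setting the total heat transfer to zero:
warm ice to 0 °C: 129.8×2.09×(0 − (-18.14)) = 4921.1; fusion: m_ice L_f = 129.8×334 = 43353; meltwater 0→T: 129.8×4.18×T = 542.56 T; water: 1230.6(T − 75.23)
1773.2 T = 92577 − 48274 = 44303
T ≈ 24.99 °C. Since T > 0 °C, the all-ice-melts assumption holds.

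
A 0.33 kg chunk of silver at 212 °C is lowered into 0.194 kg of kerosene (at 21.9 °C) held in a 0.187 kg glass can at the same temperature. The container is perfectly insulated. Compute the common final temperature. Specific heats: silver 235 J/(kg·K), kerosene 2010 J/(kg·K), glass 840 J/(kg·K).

T_f ≈ 45.5 °C

Net heat exchanged in the isolated system is zero:
0.33×235×(T − 212) + 0.194×2010×(T − 21.9) + 0.187×840×(T − 21.9) = 0
(77.55 + 389.94 + 157.08) T = 77.55×212 + 389.94×21.9 + 157.08×21.9
T = 28420/624.57 ≈ 45.50 °C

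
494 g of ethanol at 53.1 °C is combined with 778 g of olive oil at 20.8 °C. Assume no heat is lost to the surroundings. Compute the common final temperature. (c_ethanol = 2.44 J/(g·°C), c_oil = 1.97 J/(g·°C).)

T_f ≈ 35.0 °C

Heat gained plus heat lost sum to zero:
494·2.44·(T − 53.1) + 778·1.97·(T − 20.8) = 0
2738 T = 95884
T = 95884/2738 ≈ 35.02 °C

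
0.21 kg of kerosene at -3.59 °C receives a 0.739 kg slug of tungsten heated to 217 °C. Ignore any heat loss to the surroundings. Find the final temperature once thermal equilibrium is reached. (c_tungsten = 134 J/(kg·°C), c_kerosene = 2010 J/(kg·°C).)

T_f ≈ 38.3 °C

Heat gained plus heat lost sum to zero:
0.739·134·(T − 217) + 0.21·2010·(T − (-3.59)) = 0
99.03(T − 217) + 422.1(T − (-3.59)) = 0
(99.03 + 422.1) T = 99.03·217 + 422.1·(-3.59)
T ≈ 38.33 °C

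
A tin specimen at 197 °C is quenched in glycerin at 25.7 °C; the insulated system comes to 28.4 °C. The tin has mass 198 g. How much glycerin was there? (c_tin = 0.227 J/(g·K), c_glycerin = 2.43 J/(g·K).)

Energy conservation, ΣQ = 0:
198·0.227·(28.4 − 197) + m·2.43·(28.4 − 25.7) = 0
6.561 m = 7577.9
m = 7577.9/6.561 ≈ 1155 g

m ≈ 1150 g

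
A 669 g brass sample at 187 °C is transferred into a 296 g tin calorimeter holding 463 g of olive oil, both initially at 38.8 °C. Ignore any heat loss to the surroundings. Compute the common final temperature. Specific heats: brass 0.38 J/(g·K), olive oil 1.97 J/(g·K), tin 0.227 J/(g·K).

Let T be the final temperature. ΣQ_i = 0:
669×0.38×(T − 187) + 463×1.97×(T − 38.8) + 296×0.227×(T − 38.8) = 0
(254.22 + 912.11 + 67.19) T = 254.22×187 + 912.11×38.8 + 67.19×38.8
T = 85536 / 1233.5 = 69.3 °C

T_f ≈ 69.3 °C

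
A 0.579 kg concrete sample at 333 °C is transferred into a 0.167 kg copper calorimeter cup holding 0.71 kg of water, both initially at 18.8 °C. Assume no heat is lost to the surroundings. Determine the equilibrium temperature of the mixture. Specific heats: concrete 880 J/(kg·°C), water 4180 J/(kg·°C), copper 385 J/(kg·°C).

Setting the total heat transfer to zero:
0.579*880*(T − 333) + 0.71*4180*(T − 18.8) + 0.167*385*(T − 18.8) = 0
(509.52 + 2967.8 + 64.3) T = 509.52*333 + 2967.8*18.8 + 64.3*18.8
T ≈ 64.00 °C

T_f ≈ 64.0 °C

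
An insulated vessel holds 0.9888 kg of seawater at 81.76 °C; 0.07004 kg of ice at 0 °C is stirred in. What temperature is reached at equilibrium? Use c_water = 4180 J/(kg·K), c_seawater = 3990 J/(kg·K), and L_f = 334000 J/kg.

T_f ≈ 70.6 °C

Setting the total heat transfer to zero:
fusion: m_ice L_f = 0.07004·334000 = 23393
  meltwater 0→T: 0.07004·4180·T = 292.77 T
  seawater: 3945.3(T − 81.76)
4238.1 T = 322569 − 23393 = 299175
T ≈ 70.59 °C (positive, so assuming full melt was valid).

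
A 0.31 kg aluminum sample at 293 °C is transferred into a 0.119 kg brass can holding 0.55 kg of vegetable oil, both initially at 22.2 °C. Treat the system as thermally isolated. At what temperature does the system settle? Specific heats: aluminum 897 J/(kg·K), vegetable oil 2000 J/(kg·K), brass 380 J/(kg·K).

T_f ≈ 75.1 °C

Let T be the final temperature. ΣQ_i = 0:
0.31·897·(T − 293) + 0.55·2000·(T − 22.2) + 0.119·380·(T − 22.2) = 0
278.07(T − 293) + 1100(T − 22.2) + 45.22(T − 22.2) = 0
(278.07 + 1100 + 45.22) T = 278.07·293 + 1100·22.2 + 45.22·22.2
T = 106898/1423.3 ≈ 75.11 °C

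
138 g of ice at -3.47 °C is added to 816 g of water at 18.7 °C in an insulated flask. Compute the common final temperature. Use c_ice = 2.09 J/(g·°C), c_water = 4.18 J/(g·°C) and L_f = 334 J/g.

Setting the total heat transfer to zero:
warm ice to 0 °C: 138×2.09×(0 − (-3.47)) = 1000.8
  fusion: m_ice L_f = 138×334 = 46092
  warm the meltwater: 576.84 T
  water: 3410.9(T − 18.7)
3987.7 T = 63783 − 47093 = 16691
T ≈ 4.19 °C — above 0 °C, consistent with complete melting.

T_f ≈ 4.2 °C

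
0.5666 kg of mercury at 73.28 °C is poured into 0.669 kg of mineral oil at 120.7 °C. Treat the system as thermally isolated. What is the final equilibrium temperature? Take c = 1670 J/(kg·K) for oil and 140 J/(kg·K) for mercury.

T_f ≈ 117.6 °C

|Q_oil| = |Q_mercury|:
0.669*1670*(120.7 − T) = 0.5666*140*(T − 73.28)
1117.2(120.7 − T) = 79.32(T − 73.28)
1196.6 T = 140663  ⇒  T ≈ 117.56 °C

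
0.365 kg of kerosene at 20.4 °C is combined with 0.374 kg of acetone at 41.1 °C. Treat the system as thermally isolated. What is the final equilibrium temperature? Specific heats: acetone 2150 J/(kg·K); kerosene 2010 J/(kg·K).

Heat gained plus heat lost sum to zero:
0.374·2150·(T − 41.1) + 0.365·2010·(T − 20.4) = 0
(804.1 + 733.65) T = 804.1·41.1 + 733.65·20.4
T = 48015 / 1537.8 = 31.2 °C

T_f ≈ 31.2 °C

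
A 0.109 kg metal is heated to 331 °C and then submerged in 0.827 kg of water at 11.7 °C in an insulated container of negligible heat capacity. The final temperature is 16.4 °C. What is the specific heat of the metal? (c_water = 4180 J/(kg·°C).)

c ≈ 474 J/(kg·°C)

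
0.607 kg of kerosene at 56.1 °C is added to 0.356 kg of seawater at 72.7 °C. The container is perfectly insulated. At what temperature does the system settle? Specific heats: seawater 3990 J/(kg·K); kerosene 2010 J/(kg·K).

T_f ≈ 65.0 °C

Heat lost by the seawater equals heat gained by the kerosene:
0.356×3990×(72.7 − T) = 0.607×2010×(T − 56.1)
1420.4(72.7 − T) = 1220.1(T − 56.1)
2640.5 T = 171712  ⇒  T ≈ 65.03 °C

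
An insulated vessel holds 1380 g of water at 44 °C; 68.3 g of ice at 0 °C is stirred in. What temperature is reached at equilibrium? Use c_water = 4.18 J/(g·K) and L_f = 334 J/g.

Conservation of energy gives ΣQ = 0:
melt ice: 68.3×334 = 22812; warm the meltwater: 285.49 T; water: 5768.4(T − 44)
6053.9 T = 253810 − 22812 = 230997
T ≈ 38.16 °C. Since T > 0 °C, the all-ice-melts assumption holds.

T_f ≈ 38.2 °C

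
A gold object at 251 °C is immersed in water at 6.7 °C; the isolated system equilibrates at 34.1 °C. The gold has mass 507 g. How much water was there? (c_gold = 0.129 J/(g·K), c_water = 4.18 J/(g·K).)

m ≈ 124 g

|Q_gold| = |Q_water|:
507×0.129×(251 − 34.1) = m×4.18×(34.1 − 6.7)
114.53 m = 14186  ⇒  m ≈ 123.9 g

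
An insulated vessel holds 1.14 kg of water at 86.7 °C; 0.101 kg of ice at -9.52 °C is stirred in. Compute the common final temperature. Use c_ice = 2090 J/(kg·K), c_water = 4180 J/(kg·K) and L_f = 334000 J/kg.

T_f ≈ 72.8 °C

Setting the total heat transfer to zero:
ice -9.52→0 °C: 0.101·2090·9.52 = 2009.6
  fusion: m_ice L_f = 0.101·334000 = 33734
  warm the meltwater: 422.18 T
  water cools: 1.14·4180·(T − 86.7) = 4765.2(T − 86.7)
5187.4 T = 413143 − 35744 = 377399
T ≈ 72.75 °C (positive, so assuming full melt was valid).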